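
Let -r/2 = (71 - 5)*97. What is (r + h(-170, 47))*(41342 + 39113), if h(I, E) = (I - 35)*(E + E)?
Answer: -2580513670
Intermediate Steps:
h(I, E) = 2*E*(-35 + I) (h(I, E) = (-35 + I)*(2*E) = 2*E*(-35 + I))
r = -12804 (r = -2*(71 - 5)*97 = -132*97 = -2*6402 = -12804)
(r + h(-170, 47))*(41342 + 39113) = (-12804 + 2*47*(-35 - 170))*(41342 + 39113) = (-12804 + 2*47*(-205))*80455 = (-12804 - 19270)*80455 = -32074*80455 = -2580513670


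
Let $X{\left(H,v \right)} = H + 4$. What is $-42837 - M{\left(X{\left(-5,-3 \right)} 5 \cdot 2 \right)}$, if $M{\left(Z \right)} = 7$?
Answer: $-42844$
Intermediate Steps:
$X{\left(H,v \right)} = 4 + H$
$-42837 - M{\left(X{\left(-5,-3 \right)} 5 \cdot 2 \right)} = -42837 - 7 = -42844$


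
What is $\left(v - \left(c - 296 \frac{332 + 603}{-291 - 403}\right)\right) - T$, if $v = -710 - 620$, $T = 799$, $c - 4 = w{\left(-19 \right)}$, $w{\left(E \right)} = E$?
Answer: $- \frac{871938}{347} \approx -2512.8$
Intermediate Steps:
$c = -15$ ($c = 4 - 19 = -15$)
$v = -1330$
$\left(v - \left(c - 296 \frac{332 + 603}{-291 - 403}\right)\right) - T = \left(-1330 + \left(\frac{296}{\left(-291 - 403\right) \frac{1}{332 + 603}} - -15\right)\right) - 799 = \left(-1330 + \left(\frac{296}{\left(-694\right) \frac{1}{935}} + 15\right)\right) - 799 = \left(-1330 + \left(\frac{296}{- \frac{694}{935}} + 15\right)\right) - 799 = \left(-1330 + \left(296 \left(- \frac{935}{694}\right) + 15\right)\right) - 799 = \left(-1330 + \left(- \frac{138380}{347} + 15\right)\right) - 799 = \left(-1330 - \frac{133175}{347}\right) - 799 = - \frac{594685}{347} - 799 = - \frac{871938}{347}$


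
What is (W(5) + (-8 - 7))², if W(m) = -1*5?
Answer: 400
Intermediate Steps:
W(m) = -5
(W(5) + (-8 - 7))² = (-5 + (-8 - 7))² = (-5 - 15)² = (-20)² = 400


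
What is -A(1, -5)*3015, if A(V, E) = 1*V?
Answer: -3015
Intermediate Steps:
A(V, E) = V
-A(1, -5)*3015 = -3015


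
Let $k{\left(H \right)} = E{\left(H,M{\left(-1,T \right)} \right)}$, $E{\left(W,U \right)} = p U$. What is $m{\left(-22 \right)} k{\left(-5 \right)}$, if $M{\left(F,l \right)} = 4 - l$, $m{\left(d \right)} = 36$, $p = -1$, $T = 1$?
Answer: $-108$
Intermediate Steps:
$E{\left(W,U \right)} = - U$
$k{\left(H \right)} = -3$ ($k{\left(H \right)} = - (4 - 1) = \left(-1\right) 3 = -3$)
$m{\left(-22 \right)} k{\left(-5 \right)} = 36 \left(-3\right) = -108$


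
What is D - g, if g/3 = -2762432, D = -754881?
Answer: 7532415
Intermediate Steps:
g = -8287296 (g = 3*(-2762432) = -8287296)
D - g = -754881 - 1*(-8287296) = -754881 + 8287296 = 7532415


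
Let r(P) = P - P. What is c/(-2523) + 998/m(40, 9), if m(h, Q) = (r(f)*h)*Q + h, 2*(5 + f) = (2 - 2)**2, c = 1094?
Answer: 1237097/50460 ≈ 24.516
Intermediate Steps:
f = -5 (f = -5 + (2 - 2)**2/2 = -5 + (1/2)*0**2 = -5 + (1/2)*0 = -5 + 0 = -5)
r(P) = 0
m(h, Q) = h (m(h, Q) = (0*h)*Q + h = 0*Q + h = 0 + h = h)
c/(-2523) + 998/m(40, 9) = 1094/(-2523) + 998/40 = 1094*(-1/2523) + 998*(1/40) = -1094/2523 + 499/20 = 1237097/50460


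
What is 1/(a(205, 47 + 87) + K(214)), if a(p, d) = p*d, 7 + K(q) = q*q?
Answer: 1/73259 ≈ 1.3650e-5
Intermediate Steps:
K(q) = -7 + q² (K(q) = -7 + q*q = -7 + q²)
a(p, d) = d*p
1/(a(205, 47 + 87) + K(214)) = 1/((47 + 87)*205 + (-7 + 214²)) = 1/(134*205 + (-7 + 45796)) = 1/(27470 + 45789) = 1/73259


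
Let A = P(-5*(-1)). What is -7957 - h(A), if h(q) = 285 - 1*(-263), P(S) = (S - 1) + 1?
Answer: -8505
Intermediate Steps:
P(S) = S (P(S) = (-1 + S) + 1 = S)
A = 5 (A = -5*(-1) = 5)
h(q) = 548 (h(q) = 285 + 263 = 548)
-7957 - h(A) = -7957 - 1*548 = -7957 - 548 = -8505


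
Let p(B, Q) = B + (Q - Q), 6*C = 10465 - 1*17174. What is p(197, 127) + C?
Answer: -5527/6 ≈ -921.17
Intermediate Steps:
C = -6709/6 (C = (10465 - 1*17174)/6 = (10465 - 17174)/6 = (⅙)*(-6709) = -6709/6 ≈ -1118.2)
p(B, Q) = B (p(B, Q) = B + 0 = B)
p(197, 127) + C = 197 - 6709/6 = -5527/6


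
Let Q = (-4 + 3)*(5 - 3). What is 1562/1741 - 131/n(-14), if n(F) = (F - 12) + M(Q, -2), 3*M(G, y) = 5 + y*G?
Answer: 263997/40043 ≈ 6.5928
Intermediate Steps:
Q = -2 (Q = -1*2 = -2)
M(G, y) = 5/3 + G*y/3 (M(G, y) = (5 + y*G)/3 = (5 + G*y)/3 = 5/3 + G*y/3)
n(F) = -9 + F (n(F) = (F - 12) + (5/3 + (1/3)*(-2)*(-2)) = (-12 + F) + (5/3 + 4/3) = (-12 + F) + 3 = -9 + F)
1562/1741 - 131/n(-14) = 1562/1741 - 131/(-9 - 14) = 1562*(1/1741) - 131/(-23) = 1562/1741 - 131*(-1/23) = 1562/1741 + 131/23 = 263997/40043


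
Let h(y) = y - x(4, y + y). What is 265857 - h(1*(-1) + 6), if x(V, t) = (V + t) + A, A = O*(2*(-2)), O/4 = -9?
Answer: 266010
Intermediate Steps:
O = -36 (O = 4*(-9) = -36)
A = 144 (A = -72*(-2) = -36*(-4) = 144)
x(V, t) = 144 + V + t (x(V, t) = (V + t) + 144 = 144 + V + t)
h(y) = -148 - y (h(y) = y - (144 + 4 + (y + y)) = y - (144 + 4 + 2*y) = y - (148 + 2*y) = y + (-148 - 2*y) = -148 - y)
265857 - h(1*(-1) + 6) = 265857 - (-148 - (1*(-1) + 6)) = 265857 - (-148 - (-1 + 6)) = 265857 - (-148 - 1*5) = 265857 - (-148 - 5) = 265857 - 1*(-153) = 265857 + 153 = 266010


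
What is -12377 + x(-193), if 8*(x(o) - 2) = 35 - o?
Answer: -24693/2 ≈ -12347.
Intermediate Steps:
x(o) = 51/8 - o/8 (x(o) = 2 + (35 - o)/8 = 2 + (35/8 - o/8) = 51/8 - o/8)
-12377 + x(-193) = -12377 + (51/8 - ⅛*(-193)) = -12377 + (51/8 + 193/8) = -12377 + 61/2 = -24693/2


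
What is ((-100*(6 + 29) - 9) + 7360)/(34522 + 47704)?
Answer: 3851/82226 ≈ 0.046834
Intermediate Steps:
((-100*(6 + 29) - 9) + 7360)/(34522 + 47704) = ((-100*35 - 9) + 7360)/82226 = ((-3500 - 9) + 7360)*(1/82226) = (-3509 + 7360)*(1/82226) = 3851*(1/82226) = 3851/82226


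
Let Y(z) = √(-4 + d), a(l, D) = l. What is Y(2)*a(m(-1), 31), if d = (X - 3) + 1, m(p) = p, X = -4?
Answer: -I*√10 ≈ -3.1623*I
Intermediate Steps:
d = -6 (d = (-4 - 3) + 1 = -7 + 1 = -6)
Y(z) = I*√10 (Y(z) = √(-4 - 6) = √(-10) = I*√10)
Y(2)*a(m(-1), 31) = (I*√10)*(-1) = -I*√10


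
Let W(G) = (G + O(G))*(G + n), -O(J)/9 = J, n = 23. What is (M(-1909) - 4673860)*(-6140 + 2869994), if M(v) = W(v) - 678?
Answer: -95874758200620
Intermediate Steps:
O(J) = -9*J
W(G) = -8*G*(23 + G) (W(G) = (G - 9*G)*(G + 23) = (-8*G)*(23 + G) = -8*G*(23 + G))
M(v) = -678 + 8*v*(-23 - v) (M(v) = 8*v*(-23 - v) - 678 = -678 + 8*v*(-23 - v))
(M(-1909) - 4673860)*(-6140 + 2869994) = ((-678 - 184*(-1909) - 8*(-1909)²) - 4673860)*(-6140 + 2869994) = ((-678 + 351256 - 8*3644281) - 4673860)*2863854 = ((-678 + 351256 - 29154248) - 4673860)*2863854 = (-28803670 - 4673860)*2863854 = -33477530*2863854 = -95874758200620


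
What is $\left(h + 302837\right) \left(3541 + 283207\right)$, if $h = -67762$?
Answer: $67407286100$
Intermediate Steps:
$\left(h + 302837\right) \left(3541 + 283207\right) = \left(-67762 + 302837\right) \left(3541 + 283207\right) = 235075 \cdot 286748 = 67407286100$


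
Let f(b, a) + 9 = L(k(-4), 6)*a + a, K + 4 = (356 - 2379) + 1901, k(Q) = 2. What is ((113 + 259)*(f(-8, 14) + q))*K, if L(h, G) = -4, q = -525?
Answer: 26998272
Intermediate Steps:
K = -126 (K = -4 + ((356 - 2379) + 1901) = -4 + (-2023 + 1901) = -4 - 122 = -126)
f(b, a) = -9 - 3*a (f(b, a) = -9 + (-4*a + a) = -9 - 3*a)
((113 + 259)*(f(-8, 14) + q))*K = ((113 + 259)*((-9 - 3*14) - 525))*(-126) = (372*((-9 - 42) - 525))*(-126) = (372*(-51 - 525))*(-126) = (372*(-576))*(-126) = -214272*(-126) = 26998272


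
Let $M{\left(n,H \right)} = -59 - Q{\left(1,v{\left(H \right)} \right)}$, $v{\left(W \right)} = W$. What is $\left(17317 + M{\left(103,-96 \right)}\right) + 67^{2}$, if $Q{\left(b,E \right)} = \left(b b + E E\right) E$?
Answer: $906579$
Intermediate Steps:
$Q{\left(b,E \right)} = E \left(E^{2} + b^{2}\right)$ ($Q{\left(b,E \right)} = \left(b^{2} + E^{2}\right) E = \left(E^{2} + b^{2}\right) E = E \left(E^{2} + b^{2}\right)$)
$M{\left(n,H \right)} = -59 - H \left(1 + H^{2}\right)$ ($M{\left(n,H \right)} = -59 - H \left(H^{2} + 1^{2}\right) = -59 - H \left(H^{2} + 1\right) = -59 - H \left(1 + H^{2}\right)$)
$\left(17317 + M{\left(103,-96 \right)}\right) + 67^{2} = \left(17317 - -884773\right) + 67^{2} = \left(17317 - -884773\right) + 4489 = \left(17317 + \left(-59 + 96 + 884736\right)\right) + 4489 = \left(17317 + 884773\right) + 4489 = 902090 + 4489 = 906579$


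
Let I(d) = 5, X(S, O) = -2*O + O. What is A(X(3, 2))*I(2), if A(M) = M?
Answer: -10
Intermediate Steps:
X(S, O) = -O
A(X(3, 2))*I(2) = -1*2*5 = -2*5 = -10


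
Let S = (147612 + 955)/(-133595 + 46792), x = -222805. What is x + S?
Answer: -19340290982/86803 ≈ -2.2281e+5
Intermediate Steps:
S = -148567/86803 (S = 148567/(-86803) = 148567*(-1/86803) = -148567/86803 ≈ -1.7115)
x + S = -222805 - 148567/86803 = -19340290982/86803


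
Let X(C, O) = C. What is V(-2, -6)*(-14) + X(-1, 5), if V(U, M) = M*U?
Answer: -169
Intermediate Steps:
V(-2, -6)*(-14) + X(-1, 5) = -6*(-2)*(-14) - 1 = 12*(-14) - 1 = -168 - 1 = -169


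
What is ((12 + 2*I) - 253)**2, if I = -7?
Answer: 65025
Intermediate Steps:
((12 + 2*I) - 253)**2 = ((12 + 2*(-7)) - 253)**2 = ((12 - 14) - 253)**2 = (-2 - 253)**2 = (-255)**2 = 65025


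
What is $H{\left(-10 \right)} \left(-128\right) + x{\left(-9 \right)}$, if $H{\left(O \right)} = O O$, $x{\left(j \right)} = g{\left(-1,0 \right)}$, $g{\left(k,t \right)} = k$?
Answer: $-12801$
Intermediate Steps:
$x{\left(j \right)} = -1$
$H{\left(O \right)} = O^{2}$
$H{\left(-10 \right)} \left(-128\right) + x{\left(-9 \right)} = \left(-10\right)^{2} \left(-128\right) - 1 = 100 \left(-128\right) - 1 = -12800 - 1 = -12801$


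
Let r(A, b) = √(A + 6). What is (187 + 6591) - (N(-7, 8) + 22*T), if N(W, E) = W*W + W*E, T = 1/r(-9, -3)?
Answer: 6785 + 22*I*√3/3 ≈ 6785.0 + 12.702*I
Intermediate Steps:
r(A, b) = √(6 + A)
T = -I*√3/3 (T = 1/(√(6 - 9)) = 1/(√(-3)) = 1/(I*√3) = -I*√3/3 ≈ -0.57735*I)
N(W, E) = W² + E*W
(187 + 6591) - (N(-7, 8) + 22*T) = (187 + 6591) - (-7*(8 - 7) + 22*(-I*√3/3)) = 6778 - (-7*1 - 22*I*√3/3) = 6778 - (-7 - 22*I*√3/3) = 6778 + (7 + 22*I*√3/3) = 6785 + 22*I*√3/3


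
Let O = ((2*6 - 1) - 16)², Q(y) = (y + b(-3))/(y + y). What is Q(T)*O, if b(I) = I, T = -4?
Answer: 175/8 ≈ 21.875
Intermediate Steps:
Q(y) = (-3 + y)/(2*y) (Q(y) = (y - 3)/(y + y) = (-3 + y)/((2*y)) = (-3 + y)*(1/(2*y)) = (-3 + y)/(2*y))
O = 25 (O = ((12 - 1) - 16)² = (11 - 16)² = (-5)² = 25)
Q(T)*O = ((½)*(-3 - 4)/(-4))*25 = ((½)*(-¼)*(-7))*25 = (7/8)*25 = 175/8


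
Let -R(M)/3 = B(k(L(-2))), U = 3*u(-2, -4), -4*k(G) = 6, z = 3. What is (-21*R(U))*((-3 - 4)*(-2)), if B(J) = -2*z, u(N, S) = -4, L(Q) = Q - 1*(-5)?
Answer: -5292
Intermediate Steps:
L(Q) = 5 + Q (L(Q) = Q + 5 = 5 + Q)
k(G) = -3/2 (k(G) = -1/4*6 = -3/2)
U = -12 (U = 3*(-4) = -12)
B(J) = -6 (B(J) = -2*3 = -6)
R(M) = 18 (R(M) = -3*(-6) = 18)
(-21*R(U))*((-3 - 4)*(-2)) = (-21*18)*((-3 - 4)*(-2)) = -(-2646)*(-2) = -378*14 = -5292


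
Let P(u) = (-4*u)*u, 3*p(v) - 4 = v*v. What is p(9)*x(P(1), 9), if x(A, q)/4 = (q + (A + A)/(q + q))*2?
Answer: 52360/27 ≈ 1939.3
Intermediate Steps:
p(v) = 4/3 + v**2/3 (p(v) = 4/3 + (v*v)/3 = 4/3 + v**2/3)
P(u) = -4*u**2
x(A, q) = 8*q + 8*A/q (x(A, q) = 4*((q + (A + A)/(q + q))*2) = 4*((q + (2*A)/((2*q)))*2) = 4*((q + (2*A)*(1/(2*q)))*2) = 4*((q + A/q)*2) = 4*(2*q + 2*A/q) = 8*q + 8*A/q)
p(9)*x(P(1), 9) = (4/3 + (1/3)*9**2)*(8*9 + 8*(-4*1**2)/9) = (4/3 + (1/3)*81)*(72 + 8*(-4*1)*(1/9)) = (4/3 + 27)*(72 + 8*(-4)*(1/9)) = 85*(72 - 32/9)/3 = (85/3)*(616/9) = 52360/27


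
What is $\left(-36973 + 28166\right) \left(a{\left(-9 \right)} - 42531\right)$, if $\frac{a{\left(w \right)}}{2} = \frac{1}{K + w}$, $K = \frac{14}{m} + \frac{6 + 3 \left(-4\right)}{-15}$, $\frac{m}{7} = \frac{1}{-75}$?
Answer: $\frac{297034508051}{793} \approx 3.7457 \cdot 10^{8}$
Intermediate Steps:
$m = - \frac{7}{75}$ ($m = \frac{7}{-75} = 7 \left(- \frac{1}{75}\right) = - \frac{7}{75} \approx -0.093333$)
$K = - \frac{748}{5}$ ($K = \frac{14}{- \frac{7}{75}} + \frac{6 + 3 \left(-4\right)}{-15} = 14 \left(- \frac{75}{7}\right) + \left(6 - 12\right) \left(- \frac{1}{15}\right) = -150 - - \frac{2}{5} = -150 + \frac{2}{5} = - \frac{748}{5} \approx -149.6$)
$a{\left(w \right)} = \frac{2}{- \frac{748}{5} + w}$
$\left(-36973 + 28166\right) \left(a{\left(-9 \right)} - 42531\right) = \left(-36973 + 28166\right) \left(\frac{10}{-748 + 5 \left(-9\right)} - 42531\right) = - 8807 \left(\frac{10}{-748 - 45} - 42531\right) = - 8807 \left(\frac{10}{-793} - 42531\right) = - 8807 \left(10 \left(- \frac{1}{793}\right) - 42531\right) = - 8807 \left(- \frac{10}{793} - 42531\right) = \left(-8807\right) \left(- \frac{33727093}{793}\right) = \frac{297034508051}{793}$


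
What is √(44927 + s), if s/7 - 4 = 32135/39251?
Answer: 5*√2770733820646/39251 ≈ 212.04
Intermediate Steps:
s = 1323973/39251 (s = 28 + 7*(32135/39251) = 28 + 224945/39251 = 1323973/39251 ≈ 33.731)
√(44927 + s) = √(44927 + 1323973/39251) = √(1764753650/39251) = 5*√2770733820646/39251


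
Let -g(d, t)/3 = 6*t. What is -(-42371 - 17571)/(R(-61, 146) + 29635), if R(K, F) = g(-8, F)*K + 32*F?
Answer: 59942/194615 ≈ 0.30800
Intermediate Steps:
g(d, t) = -18*t
R(K, F) = 32*F - 18*F*K (R(K, F) = (-18*F)*K + 32*F = -18*F*K + 32*F = 32*F - 18*F*K)
-(-42371 - 17571)/(R(-61, 146) + 29635) = -(-42371 - 17571)/(2*146*(16 - 9*(-61)) + 29635) = -(-59942)/(2*146*(16 + 549) + 29635) = -(-59942)/(2*146*565 + 29635) = -(-59942)/(164980 + 29635) = -(-59942)/194615 = -1*(-59942/194615) = 59942/194615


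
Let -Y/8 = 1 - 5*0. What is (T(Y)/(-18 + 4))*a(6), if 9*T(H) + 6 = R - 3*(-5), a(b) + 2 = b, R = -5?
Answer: -8/63 ≈ -0.12698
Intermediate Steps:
a(b) = -2 + b
Y = -8 (Y = -8*(1 - 5*0) = -8*(1 + 0) = -8*1 = -8)
T(H) = 4/9 (T(H) = -⅔ + (-5 - 3*(-5))/9 = -⅔ + (-5 + 15)/9 = -⅔ + (⅑)*10 = -⅔ + 10/9 = 4/9)
(T(Y)/(-18 + 4))*a(6) = (4/(9*(-18 + 4)))*(-2 + 6) = ((4/9)/(-14))*4 = ((4/9)*(-1/14))*4 = -2/63*4 = -8/63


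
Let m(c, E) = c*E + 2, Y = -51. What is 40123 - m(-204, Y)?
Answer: 29717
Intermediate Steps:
m(c, E) = 2 + E*c (m(c, E) = E*c + 2 = 2 + E*c)
40123 - m(-204, Y) = 40123 - (2 - 51*(-204)) = 40123 - (2 + 10404) = 40123 - 1*10406 = 40123 - 10406 = 29717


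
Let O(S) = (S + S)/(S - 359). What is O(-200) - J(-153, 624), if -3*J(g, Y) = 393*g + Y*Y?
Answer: 61350091/559 ≈ 1.0975e+5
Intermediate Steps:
J(g, Y) = -131*g - Y**2/3 (J(g, Y) = -(393*g + Y*Y)/3 = -(393*g + Y**2)/3 = -(Y**2 + 393*g)/3 = -131*g - Y**2/3)
O(S) = 2*S/(-359 + S) (O(S) = (2*S)/(-359 + S) = 2*S/(-359 + S))
O(-200) - J(-153, 624) = 2*(-200)/(-359 - 200) - (-131*(-153) - 1/3*624**2) = 2*(-200)/(-559) - (20043 - 1/3*389376) = 2*(-200)*(-1/559) - (20043 - 129792) = 400/559 - 1*(-109749) = 400/559 + 109749 = 61350091/559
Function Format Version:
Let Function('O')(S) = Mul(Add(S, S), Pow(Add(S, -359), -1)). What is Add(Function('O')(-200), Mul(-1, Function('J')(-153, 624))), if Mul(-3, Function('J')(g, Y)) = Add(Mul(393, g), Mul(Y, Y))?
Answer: Rational(61350091, 559) ≈ 1.0975e+5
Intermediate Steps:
Function('J')(g, Y) = Add(Mul(-131, g), Mul(Rational(-1, 3), Pow(Y, 2))) (Function('J')(g, Y) = Mul(Rational(-1, 3), Add(Mul(393, g), Mul(Y, Y))) = Mul(Rational(-1, 3), Add(Mul(393, g), Pow(Y, 2))) = Mul(Rational(-1, 3), Add(Pow(Y, 2), Mul(393, g))) = Add(Mul(-131, g), Mul(Rational(-1, 3), Pow(Y, 2))))
Function('O')(S) = Mul(2, S, Pow(Add(-359, S), -1)) (Function('O')(S) = Mul(Mul(2, S), Pow(Add(-359, S), -1)) = Mul(2, S, Pow(Add(-359, S), -1)))
Add(Function('O')(-200), Mul(-1, Function('J')(-153, 624))) = Add(Mul(2, -200, Pow(Add(-359, -200), -1)), Mul(-1, Add(Mul(-131, -153), Mul(Rational(-1, 3), Pow(624, 2))))) = Add(Mul(2, -200, Pow(-559, -1)), Mul(-1, Add(20043, Mul(Rational(-1, 3), 389376)))) = Add(Mul(2, -200, Rational(-1, 559)), Mul(-1, Add(20043, -129792))) = Add(Rational(400, 559), Mul(-1, -109749)) = Add(Rational(400, 559), 109749) = Rational(61350091, 559)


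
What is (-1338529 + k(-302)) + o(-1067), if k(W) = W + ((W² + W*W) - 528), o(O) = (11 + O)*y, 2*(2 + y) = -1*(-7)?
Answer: -1158535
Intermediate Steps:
y = 3/2 (y = -2 + (-1*(-7))/2 = -2 + (½)*7 = -2 + 7/2 = 3/2 ≈ 1.5000)
o(O) = 33/2 + 3*O/2 (o(O) = (11 + O)*(3/2) = 33/2 + 3*O/2)
k(W) = -528 + W + 2*W² (k(W) = W + ((W² + W²) - 528) = W + (2*W² - 528) = W + (-528 + 2*W²) = -528 + W + 2*W²)
(-1338529 + k(-302)) + o(-1067) = (-1338529 + (-528 - 302 + 2*(-302)²)) + (33/2 + (3/2)*(-1067)) = (-1338529 + (-528 - 302 + 2*91204)) + (33/2 - 3201/2) = (-1338529 + (-528 - 302 + 182408)) - 1584 = (-1338529 + 181578) - 1584 = -1156951 - 1584 = -1158535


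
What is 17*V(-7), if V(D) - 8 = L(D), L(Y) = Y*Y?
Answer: 969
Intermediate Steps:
L(Y) = Y**2
V(D) = 8 + D**2
17*V(-7) = 17*(8 + (-7)**2) = 17*(8 + 49) = 17*57 = 969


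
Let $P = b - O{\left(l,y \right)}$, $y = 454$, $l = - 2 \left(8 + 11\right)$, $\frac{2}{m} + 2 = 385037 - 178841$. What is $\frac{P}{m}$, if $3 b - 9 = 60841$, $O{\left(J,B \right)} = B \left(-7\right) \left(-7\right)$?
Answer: $- \frac{607035136}{3} \approx -2.0234 \cdot 10^{8}$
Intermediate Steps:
$m = \frac{1}{103097}$ ($m = \frac{2}{-2 + \left(385037 - 178841\right)} = \frac{2}{-2 + 206196} = \frac{2}{206194} = 2 \cdot \frac{1}{206194} = \frac{1}{103097} \approx 9.6996 \cdot 10^{-6}$)
$l = -38$ ($l = \left(-2\right) 19 = -38$)
$O{\left(J,B \right)} = 49 B$ ($O{\left(J,B \right)} = - 7 B \left(-7\right) = 49 B$)
$b = \frac{60850}{3}$ ($b = 3 + \frac{1}{3} \cdot 60841 = 3 + \frac{60841}{3} = \frac{60850}{3} \approx 20283.0$)
$P = - \frac{5888}{3}$ ($P = \frac{60850}{3} - 49 \cdot 454 = \frac{60850}{3} - 22246 = - \frac{5888}{3} \approx -1962.7$)
$\frac{P}{m} = - \frac{5888 \frac{1}{\frac{1}{103097}}}{3} = \left(- \frac{5888}{3}\right) 103097 = - \frac{607035136}{3}$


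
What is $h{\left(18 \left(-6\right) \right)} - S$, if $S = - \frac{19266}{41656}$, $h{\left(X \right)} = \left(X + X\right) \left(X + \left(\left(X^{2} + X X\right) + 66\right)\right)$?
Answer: $- \frac{104760164895}{20828} \approx -5.0298 \cdot 10^{6}$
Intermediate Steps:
$h{\left(X \right)} = 2 X \left(66 + X + 2 X^{2}\right)$ ($h{\left(X \right)} = 2 X \left(X + \left(\left(X^{2} + X^{2}\right) + 66\right)\right) = 2 X \left(X + \left(2 X^{2} + 66\right)\right) = 2 X \left(X + \left(66 + 2 X^{2}\right)\right) = 2 X \left(66 + X + 2 X^{2}\right)$)
$S = - \frac{9633}{20828}$ ($S = \left(-19266\right) \frac{1}{41656} = - \frac{9633}{20828} \approx -0.4625$)
$h{\left(18 \left(-6\right) \right)} - S = 2 \cdot 18 \left(-6\right) \left(66 + 18 \left(-6\right) + 2 \left(18 \left(-6\right)\right)^{2}\right) - - \frac{9633}{20828} = 2 \left(-108\right) \left(66 - 108 + 2 \left(-108\right)^{2}\right) + \frac{9633}{20828} = 2 \left(-108\right) \left(66 - 108 + 2 \cdot 11664\right) + \frac{9633}{20828} = 2 \left(-108\right) \left(66 - 108 + 23328\right) + \frac{9633}{20828} = 2 \left(-108\right) 23286 + \frac{9633}{20828} = -5029776 + \frac{9633}{20828} = - \frac{104760164895}{20828}$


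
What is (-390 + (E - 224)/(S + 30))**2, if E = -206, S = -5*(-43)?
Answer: 368486416/2401 ≈ 1.5347e+5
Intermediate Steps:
S = 215
(-390 + (E - 224)/(S + 30))**2 = (-390 + (-206 - 224)/(215 + 30))**2 = (-390 - 430/245)**2 = (-390 - 430*1/245)**2 = (-390 - 86/49)**2 = (-19196/49)**2 = 368486416/2401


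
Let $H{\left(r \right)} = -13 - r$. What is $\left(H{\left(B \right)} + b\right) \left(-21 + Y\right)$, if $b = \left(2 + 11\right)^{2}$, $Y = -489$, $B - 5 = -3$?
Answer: $-78540$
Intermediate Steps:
$B = 2$ ($B = 5 - 3 = 2$)
$b = 169$ ($b = 13^{2} = 169$)
$\left(H{\left(B \right)} + b\right) \left(-21 + Y\right) = \left(\left(-13 - 2\right) + 169\right) \left(-21 - 489\right) = \left(\left(-13 - 2\right) + 169\right) \left(-510\right) = \left(-15 + 169\right) \left(-510\right) = 154 \left(-510\right) = -78540$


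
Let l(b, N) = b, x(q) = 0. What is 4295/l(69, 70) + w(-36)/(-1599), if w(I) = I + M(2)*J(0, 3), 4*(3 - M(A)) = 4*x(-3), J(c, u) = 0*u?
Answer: 2290063/36777 ≈ 62.269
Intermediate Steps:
J(c, u) = 0
M(A) = 3 (M(A) = 3 - 0 = 3 - ¼*0 = 3 + 0 = 3)
w(I) = I (w(I) = I + 3*0 = I + 0 = I)
4295/l(69, 70) + w(-36)/(-1599) = 4295/69 - 36/(-1599) = 4295*(1/69) - 36*(-1/1599) = 4295/69 + 12/533 = 2290063/36777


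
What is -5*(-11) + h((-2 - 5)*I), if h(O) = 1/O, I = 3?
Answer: 1154/21 ≈ 54.952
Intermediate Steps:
h(O) = 1/O
-5*(-11) + h((-2 - 5)*I) = -5*(-11) + 1/((-2 - 5)*3) = 55 + 1/(-7*3) = 55 + 1/(-21) = 55 - 1/21 = 1154/21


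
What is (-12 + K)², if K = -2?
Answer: 196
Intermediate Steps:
(-12 + K)² = (-12 - 2)² = (-14)² = 196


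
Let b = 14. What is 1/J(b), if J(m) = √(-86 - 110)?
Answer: -I/14 ≈ -0.071429*I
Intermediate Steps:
J(m) = 14*I (J(m) = √(-196) = 14*I)
1/J(b) = 1/(14*I) = -I/14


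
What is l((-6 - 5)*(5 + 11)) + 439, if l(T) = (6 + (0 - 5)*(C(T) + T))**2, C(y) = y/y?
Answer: 776600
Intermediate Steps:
C(y) = 1
l(T) = (1 - 5*T)**2 (l(T) = (6 + (0 - 5)*(1 + T))**2 = (6 - 5*(1 + T))**2 = (6 + (-5 - 5*T))**2 = (1 - 5*T)**2)
l((-6 - 5)*(5 + 11)) + 439 = (-1 + 5*((-6 - 5)*(5 + 11)))**2 + 439 = (-1 + 5*(-11*16))**2 + 439 = (-1 + 5*(-176))**2 + 439 = (-1 - 880)**2 + 439 = (-881)**2 + 439 = 776161 + 439 = 776600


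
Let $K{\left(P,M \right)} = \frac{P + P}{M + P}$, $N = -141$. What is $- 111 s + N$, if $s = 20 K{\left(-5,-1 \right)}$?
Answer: $-3841$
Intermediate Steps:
$K{\left(P,M \right)} = \frac{2 P}{M + P}$
$s = \frac{100}{3}$ ($s = 20 \cdot 2 \left(-5\right) \frac{1}{-1 - 5} = 20 \cdot 2 \left(-5\right) \frac{1}{-6} = 20 \cdot 2 \left(-5\right) \left(- \frac{1}{6}\right) = 20 \cdot \frac{5}{3} = \frac{100}{3} \approx 33.333$)
$- 111 s + N = \left(-111\right) \frac{100}{3} - 141 = -3700 - 141 = -3841$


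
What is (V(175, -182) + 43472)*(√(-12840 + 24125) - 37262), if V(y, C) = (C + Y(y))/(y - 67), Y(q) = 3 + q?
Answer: -43736011666/27 + 1173743*√11285/27 ≈ -1.6152e+9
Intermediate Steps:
V(y, C) = (3 + C + y)/(-67 + y) (V(y, C) = (C + (3 + y))/(y - 67) = (3 + C + y)/(-67 + y))
(V(175, -182) + 43472)*(√(-12840 + 24125) - 37262) = ((3 - 182 + 175)/(-67 + 175) + 43472)*(√(-12840 + 24125) - 37262) = (-4/108 + 43472)*(√11285 - 37262) = ((1/108)*(-4) + 43472)*(-37262 + √11285) = (-1/27 + 43472)*(-37262 + √11285) = 1173743*(-37262 + √11285)/27 = -43736011666/27 + 1173743*√11285/27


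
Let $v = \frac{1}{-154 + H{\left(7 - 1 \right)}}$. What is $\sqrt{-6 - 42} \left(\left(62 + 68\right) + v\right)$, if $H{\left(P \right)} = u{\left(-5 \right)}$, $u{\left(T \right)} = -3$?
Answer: $\frac{81636 i \sqrt{3}}{157} \approx 900.62 i$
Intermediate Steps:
$H{\left(P \right)} = -3$
$v = - \frac{1}{157}$ ($v = \frac{1}{-154 - 3} = \frac{1}{-157} = - \frac{1}{157} \approx -0.0063694$)
$\sqrt{-6 - 42} \left(\left(62 + 68\right) + v\right) = \sqrt{-6 - 42} \left(\left(62 + 68\right) - \frac{1}{157}\right) = \sqrt{-48} \left(130 - \frac{1}{157}\right) = 4 i \sqrt{3} \cdot \frac{20409}{157} = \frac{81636 i \sqrt{3}}{157}$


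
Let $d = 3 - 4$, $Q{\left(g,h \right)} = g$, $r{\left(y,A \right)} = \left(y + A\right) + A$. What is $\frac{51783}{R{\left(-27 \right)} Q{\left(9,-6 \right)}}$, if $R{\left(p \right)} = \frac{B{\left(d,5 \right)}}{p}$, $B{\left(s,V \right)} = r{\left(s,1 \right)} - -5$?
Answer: $- \frac{51783}{2} \approx -25892.0$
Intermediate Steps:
$r{\left(y,A \right)} = y + 2 A$ ($r{\left(y,A \right)} = \left(A + y\right) + A = y + 2 A$)
$d = -1$ ($d = 3 - 4 = -1$)
$B{\left(s,V \right)} = 7 + s$ ($B{\left(s,V \right)} = \left(s + 2 \cdot 1\right) - -5 = \left(s + 2\right) + 5 = \left(2 + s\right) + 5 = 7 + s$)
$R{\left(p \right)} = \frac{6}{p}$ ($R{\left(p \right)} = \frac{7 - 1}{p} = \frac{6}{p}$)
$\frac{51783}{R{\left(-27 \right)} Q{\left(9,-6 \right)}} = \frac{51783}{\frac{6}{-27} \cdot 9} = \frac{51783}{6 \left(- \frac{1}{27}\right) 9} = \frac{51783}{\left(- \frac{2}{9}\right) 9} = \frac{51783}{-2} = 51783 \left(- \frac{1}{2}\right) = - \frac{51783}{2}$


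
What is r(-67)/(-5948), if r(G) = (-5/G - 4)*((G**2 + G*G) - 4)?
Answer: 1180081/199258 ≈ 5.9224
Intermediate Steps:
r(G) = (-4 - 5/G)*(-4 + 2*G**2) (r(G) = (-4 - 5/G)*((G**2 + G**2) - 4) = (-4 - 5/G)*(2*G**2 - 4) = (-4 - 5/G)*(-4 + 2*G**2))
r(-67)/(-5948) = (16 - 10*(-67) - 8*(-67)**2 + 20/(-67))/(-5948) = (16 + 670 - 8*4489 + 20*(-1/67))*(-1/5948) = (16 + 670 - 35912 - 20/67)*(-1/5948) = -2360162/67*(-1/5948) = 1180081/199258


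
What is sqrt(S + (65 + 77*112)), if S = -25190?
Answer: I*sqrt(16501) ≈ 128.46*I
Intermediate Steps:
sqrt(S + (65 + 77*112)) = sqrt(-25190 + (65 + 77*112)) = sqrt(-25190 + (65 + 8624)) = sqrt(-25190 + 8689) = sqrt(-16501) = I*sqrt(16501)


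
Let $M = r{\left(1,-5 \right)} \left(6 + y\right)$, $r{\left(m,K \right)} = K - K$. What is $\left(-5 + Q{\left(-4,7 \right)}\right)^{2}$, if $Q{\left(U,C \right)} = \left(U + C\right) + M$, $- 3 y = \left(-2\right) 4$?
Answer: $4$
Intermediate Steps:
$r{\left(m,K \right)} = 0$
$y = \frac{8}{3}$ ($y = - \frac{\left(-2\right) 4}{3} = \left(- \frac{1}{3}\right) \left(-8\right) = \frac{8}{3} \approx 2.6667$)
$M = 0$ ($M = 0 \left(6 + \frac{8}{3}\right) = 0 \cdot \frac{26}{3} = 0$)
$Q{\left(U,C \right)} = C + U$ ($Q{\left(U,C \right)} = \left(U + C\right) + 0 = \left(C + U\right) + 0 = C + U$)
$\left(-5 + Q{\left(-4,7 \right)}\right)^{2} = \left(-5 + \left(7 - 4\right)\right)^{2} = \left(-5 + 3\right)^{2} = \left(-2\right)^{2} = 4$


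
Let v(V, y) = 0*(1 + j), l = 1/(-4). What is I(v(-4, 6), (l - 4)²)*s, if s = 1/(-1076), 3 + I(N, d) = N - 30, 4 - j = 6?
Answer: 33/1076 ≈ 0.030669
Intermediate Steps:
l = -¼ ≈ -0.25000
j = -2 (j = 4 - 1*6 = 4 - 6 = -2)
v(V, y) = 0 (v(V, y) = 0*(1 - 2) = 0*(-1) = 0)
I(N, d) = -33 + N (I(N, d) = -3 + (N - 30) = -3 + (-30 + N) = -33 + N)
s = -1/1076 ≈ -0.00092937
I(v(-4, 6), (l - 4)²)*s = (-33 + 0)*(-1/1076) = -33*(-1/1076) = 33/1076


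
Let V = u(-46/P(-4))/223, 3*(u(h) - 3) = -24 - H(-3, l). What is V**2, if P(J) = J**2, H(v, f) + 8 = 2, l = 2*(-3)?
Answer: 9/49729 ≈ 0.00018098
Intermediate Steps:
l = -6
H(v, f) = -6 (H(v, f) = -8 + 2 = -6)
u(h) = -3 (u(h) = 3 + (-24 - 1*(-6))/3 = 3 + (-24 + 6)/3 = 3 + (1/3)*(-18) = 3 - 6 = -3)
V = -3/223 ≈ -0.013453
V**2 = (-3/223)**2 = 9/49729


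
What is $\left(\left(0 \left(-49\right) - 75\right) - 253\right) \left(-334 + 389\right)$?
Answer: $-18040$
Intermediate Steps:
$\left(\left(0 \left(-49\right) - 75\right) - 253\right) \left(-334 + 389\right) = \left(\left(0 - 75\right) - 253\right) 55 = \left(-75 - 253\right) 55 = \left(-328\right) 55 = -18040$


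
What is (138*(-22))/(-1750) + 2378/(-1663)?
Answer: 443684/1455125 ≈ 0.30491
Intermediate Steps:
(138*(-22))/(-1750) + 2378/(-1663) = -3036*(-1/1750) + 2378*(-1/1663) = 1518/875 - 2378/1663 = 443684/1455125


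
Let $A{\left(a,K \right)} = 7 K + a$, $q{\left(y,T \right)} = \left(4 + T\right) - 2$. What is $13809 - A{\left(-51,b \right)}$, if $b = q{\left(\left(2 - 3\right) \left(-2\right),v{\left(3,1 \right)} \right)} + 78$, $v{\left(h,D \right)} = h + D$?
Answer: $13272$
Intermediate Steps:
$v{\left(h,D \right)} = D + h$
$q{\left(y,T \right)} = 2 + T$
$b = 84$ ($b = \left(2 + \left(1 + 3\right)\right) + 78 = \left(2 + 4\right) + 78 = 6 + 78 = 84$)
$A{\left(a,K \right)} = a + 7 K$
$13809 - A{\left(-51,b \right)} = 13809 - \left(-51 + 7 \cdot 84\right) = 13809 - \left(-51 + 588\right) = 13809 - 537 = 13272$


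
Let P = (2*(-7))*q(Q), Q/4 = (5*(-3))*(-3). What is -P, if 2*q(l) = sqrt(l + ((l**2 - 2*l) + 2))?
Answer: 7*sqrt(32222) ≈ 1256.5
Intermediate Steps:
Q = 180 (Q = 4*((5*(-3))*(-3)) = 4*(-15*(-3)) = 4*45 = 180)
q(l) = sqrt(2 + l**2 - l)/2 (q(l) = sqrt(l + ((l**2 - 2*l) + 2))/2 = sqrt(l + (2 + l**2 - 2*l))/2 = sqrt(2 + l**2 - l)/2)
P = -7*sqrt(32222) (P = (2*(-7))*(sqrt(2 + 180**2 - 1*180)/2) = -7*sqrt(2 + 32400 - 180) = -7*sqrt(32222) ≈ -1256.5)
-P = -(-7)*sqrt(32222) = 7*sqrt(32222)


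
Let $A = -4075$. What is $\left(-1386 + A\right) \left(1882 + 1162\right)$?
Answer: $-16623284$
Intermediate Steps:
$\left(-1386 + A\right) \left(1882 + 1162\right) = \left(-1386 - 4075\right) \left(1882 + 1162\right) = \left(-5461\right) 3044 = -16623284$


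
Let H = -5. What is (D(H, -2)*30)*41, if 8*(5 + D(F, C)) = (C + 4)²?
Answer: -5535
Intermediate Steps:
D(F, C) = -5 + (4 + C)²/8 (D(F, C) = -5 + (C + 4)²/8 = -5 + (4 + C)²/8)
(D(H, -2)*30)*41 = ((-5 + (4 - 2)²/8)*30)*41 = ((-5 + (⅛)*2²)*30)*41 = ((-5 + (⅛)*4)*30)*41 = ((-5 + ½)*30)*41 = -9/2*30*41 = -135*41 = -5535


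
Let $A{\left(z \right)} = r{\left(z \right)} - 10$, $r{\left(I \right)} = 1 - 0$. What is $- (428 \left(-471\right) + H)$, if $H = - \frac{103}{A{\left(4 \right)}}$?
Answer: $\frac{1814189}{9} \approx 2.0158 \cdot 10^{5}$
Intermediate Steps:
$r{\left(I \right)} = 1$ ($r{\left(I \right)} = 1 + 0 = 1$)
$A{\left(z \right)} = -9$ ($A{\left(z \right)} = 1 - 10 = -9$)
$H = \frac{103}{9}$ ($H = - \frac{103}{-9} = \left(-103\right) \left(- \frac{1}{9}\right) = \frac{103}{9} \approx 11.444$)
$- (428 \left(-471\right) + H) = - (428 \left(-471\right) + \frac{103}{9}) = - (-201588 + \frac{103}{9}) = \left(-1\right) \left(- \frac{1814189}{9}\right) = \frac{1814189}{9}$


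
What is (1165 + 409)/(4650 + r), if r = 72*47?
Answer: 787/4017 ≈ 0.19592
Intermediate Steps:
r = 3384
(1165 + 409)/(4650 + r) = (1165 + 409)/(4650 + 3384) = 1574/8034 = 1574*(1/8034) = 787/4017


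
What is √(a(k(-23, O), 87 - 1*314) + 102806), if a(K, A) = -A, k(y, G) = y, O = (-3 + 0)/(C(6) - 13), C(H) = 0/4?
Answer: √103033 ≈ 320.99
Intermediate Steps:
C(H) = 0 (C(H) = 0*(¼) = 0)
O = 3/13 (O = (-3 + 0)/(0 - 13) = -3/(-13) = -3*(-1/13) = 3/13 ≈ 0.23077)
√(a(k(-23, O), 87 - 1*314) + 102806) = √(-(87 - 1*314) + 102806) = √(-(87 - 314) + 102806) = √(-1*(-227) + 102806) = √(227 + 102806) = √103033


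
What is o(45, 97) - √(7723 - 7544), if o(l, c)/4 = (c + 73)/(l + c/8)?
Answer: 5440/457 - √179 ≈ -1.4754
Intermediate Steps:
o(l, c) = 4*(73 + c)/(l + c/8) (o(l, c) = 4*((c + 73)/(l + c/8)) = 4*((73 + c)/(l + c*(⅛))) = 4*((73 + c)/(l + c/8)) = 4*(73 + c)/(l + c/8))
o(45, 97) - √(7723 - 7544) = 32*(73 + 97)/(97 + 8*45) - √(7723 - 7544) = 32*170/(97 + 360) - √179 = 32*170/457 - √179 = 32*(1/457)*170 - √179 = 5440/457 - √179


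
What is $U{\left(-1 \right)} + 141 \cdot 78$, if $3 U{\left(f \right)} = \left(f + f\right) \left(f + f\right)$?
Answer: $\frac{32998}{3} \approx 10999.0$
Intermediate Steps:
$U{\left(f \right)} = \frac{4 f^{2}}{3}$ ($U{\left(f \right)} = \frac{\left(f + f\right) \left(f + f\right)}{3} = \frac{2 f 2 f}{3} = \frac{4 f^{2}}{3}$)
$U{\left(-1 \right)} + 141 \cdot 78 = \frac{4 \left(-1\right)^{2}}{3} + 141 \cdot 78 = \frac{4}{3} \cdot 1 + 10998 = \frac{4}{3} + 10998 = \frac{32998}{3}$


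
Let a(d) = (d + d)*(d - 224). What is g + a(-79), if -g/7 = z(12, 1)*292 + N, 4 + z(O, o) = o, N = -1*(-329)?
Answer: 51703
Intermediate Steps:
N = 329
z(O, o) = -4 + o
a(d) = 2*d*(-224 + d) (a(d) = (2*d)*(-224 + d) = 2*d*(-224 + d))
g = 3829 (g = -7*((-4 + 1)*292 + 329) = -7*(-3*292 + 329) = -7*(-876 + 329) = -7*(-547) = 3829)
g + a(-79) = 3829 + 2*(-79)*(-224 - 79) = 3829 + 2*(-79)*(-303) = 3829 + 47874 = 51703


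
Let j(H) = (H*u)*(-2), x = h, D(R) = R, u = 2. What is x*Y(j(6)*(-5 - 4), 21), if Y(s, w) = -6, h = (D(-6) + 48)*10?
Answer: -2520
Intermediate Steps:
h = 420 (h = (-6 + 48)*10 = 42*10 = 420)
x = 420
j(H) = -4*H (j(H) = (H*2)*(-2) = (2*H)*(-2) = -4*H)
x*Y(j(6)*(-5 - 4), 21) = 420*(-6) = -2520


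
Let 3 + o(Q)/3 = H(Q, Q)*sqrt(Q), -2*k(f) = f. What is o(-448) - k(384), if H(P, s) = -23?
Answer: 183 - 552*I*sqrt(7) ≈ 183.0 - 1460.5*I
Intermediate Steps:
k(f) = -f/2
o(Q) = -9 - 69*sqrt(Q) (o(Q) = -9 + 3*(-23*sqrt(Q)) = -9 - 69*sqrt(Q))
o(-448) - k(384) = (-9 - 552*I*sqrt(7)) - (-1)*384/2 = (-9 - 552*I*sqrt(7)) - 1*(-192) = (-9 - 552*I*sqrt(7)) + 192 = 183 - 552*I*sqrt(7)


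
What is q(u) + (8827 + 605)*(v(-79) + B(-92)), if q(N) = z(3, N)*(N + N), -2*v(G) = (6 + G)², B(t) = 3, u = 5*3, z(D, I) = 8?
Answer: -25103028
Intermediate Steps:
u = 15
v(G) = -(6 + G)²/2
q(N) = 16*N (q(N) = 8*(N + N) = 8*(2*N) = 16*N)
q(u) + (8827 + 605)*(v(-79) + B(-92)) = 16*15 + (8827 + 605)*(-(6 - 79)²/2 + 3) = 240 + 9432*(-½*(-73)² + 3) = 240 + 9432*(-½*5329 + 3) = 240 + 9432*(-5329/2 + 3) = 240 + 9432*(-5323/2) = 240 - 25103268 = -25103028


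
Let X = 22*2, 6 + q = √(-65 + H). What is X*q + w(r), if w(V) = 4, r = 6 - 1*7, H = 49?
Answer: -260 + 176*I ≈ -260.0 + 176.0*I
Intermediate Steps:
r = -1 (r = 6 - 7 = -1)
q = -6 + 4*I (q = -6 + √(-65 + 49) = -6 + √(-16) = -6 + 4*I ≈ -6.0 + 4.0*I)
X = 44
X*q + w(r) = 44*(-6 + 4*I) + 4 = (-264 + 176*I) + 4 = -260 + 176*I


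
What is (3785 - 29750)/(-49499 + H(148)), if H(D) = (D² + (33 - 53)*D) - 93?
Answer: 8655/10216 ≈ 0.84720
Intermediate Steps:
H(D) = -93 + D² - 20*D (H(D) = (D² - 20*D) - 93 = -93 + D² - 20*D)
(3785 - 29750)/(-49499 + H(148)) = (3785 - 29750)/(-49499 + (-93 + 148² - 20*148)) = -25965/(-49499 + (-93 + 21904 - 2960)) = -25965/(-49499 + 18851) = -25965/(-30648) = -25965*(-1/30648) = 8655/10216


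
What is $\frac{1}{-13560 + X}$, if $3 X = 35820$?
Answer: $- \frac{1}{1620} \approx -0.00061728$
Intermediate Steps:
$X = 11940$ ($X = \frac{1}{3} \cdot 35820 = 11940$)
$\frac{1}{-13560 + X} = \frac{1}{-13560 + 11940} = \frac{1}{-1620} = - \frac{1}{1620}$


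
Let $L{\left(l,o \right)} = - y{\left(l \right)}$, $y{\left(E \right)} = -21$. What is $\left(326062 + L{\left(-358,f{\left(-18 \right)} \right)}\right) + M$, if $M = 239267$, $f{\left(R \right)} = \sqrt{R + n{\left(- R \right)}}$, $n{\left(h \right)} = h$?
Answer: $565350$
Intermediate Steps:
$f{\left(R \right)} = 0$ ($f{\left(R \right)} = \sqrt{R - R} = \sqrt{0} = 0$)
$L{\left(l,o \right)} = 21$ ($L{\left(l,o \right)} = \left(-1\right) \left(-21\right) = 21$)
$\left(326062 + L{\left(-358,f{\left(-18 \right)} \right)}\right) + M = \left(326062 + 21\right) + 239267 = 326083 + 239267 = 565350$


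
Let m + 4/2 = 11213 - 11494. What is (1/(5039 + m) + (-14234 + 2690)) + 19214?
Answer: 36478521/4756 ≈ 7670.0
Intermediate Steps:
m = -283 (m = -2 + (11213 - 11494) = -2 - 281 = -283)
(1/(5039 + m) + (-14234 + 2690)) + 19214 = (1/(5039 - 283) + (-14234 + 2690)) + 19214 = (1/4756 - 11544) + 19214 = -54903263/4756 + 19214 = 36478521/4756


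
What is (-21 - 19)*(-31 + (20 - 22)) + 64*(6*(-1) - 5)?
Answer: 616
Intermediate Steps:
(-21 - 19)*(-31 + (20 - 22)) + 64*(6*(-1) - 5) = -40*(-31 - 2) + 64*(-6 - 5) = -40*(-33) + 64*(-11) = 1320 - 704 = 616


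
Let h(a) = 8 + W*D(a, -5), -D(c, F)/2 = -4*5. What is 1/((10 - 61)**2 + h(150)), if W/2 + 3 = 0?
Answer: 1/2369 ≈ 0.00042212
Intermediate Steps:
W = -6 (W = -6 + 2*0 = -6 + 0 = -6)
D(c, F) = 40 (D(c, F) = -(-8)*5 = -2*(-20) = 40)
h(a) = -232 (h(a) = 8 - 6*40 = 8 - 240 = -232)
1/((10 - 61)**2 + h(150)) = 1/((10 - 61)**2 - 232) = 1/((-51)**2 - 232) = 1/(2601 - 232) = 1/2369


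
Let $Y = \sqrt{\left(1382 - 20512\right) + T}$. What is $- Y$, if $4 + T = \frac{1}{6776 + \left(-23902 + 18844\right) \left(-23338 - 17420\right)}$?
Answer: $- \frac{i \sqrt{203309516306380704415}}{103080370} \approx - 138.33 i$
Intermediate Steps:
$T = - \frac{824642959}{206160740}$ ($T = -4 + \frac{1}{6776 + \left(-23902 + 18844\right) \left(-23338 - 17420\right)} = -4 + \frac{1}{6776 - -206153964} = -4 + \frac{1}{6776 + 206153964} = -4 + \frac{1}{206160740} = - \frac{824642959}{206160740} \approx -4.0$)
$Y = \frac{i \sqrt{203309516306380704415}}{103080370}$ ($Y = \sqrt{\left(1382 - 20512\right) - \frac{824642959}{206160740}} = \sqrt{-19130 - \frac{824642959}{206160740}} = \sqrt{- \frac{3944679599159}{206160740}} = \frac{i \sqrt{203309516306380704415}}{103080370} \approx 138.33 i$)
$- Y = - \frac{i \sqrt{203309516306380704415}}{103080370}$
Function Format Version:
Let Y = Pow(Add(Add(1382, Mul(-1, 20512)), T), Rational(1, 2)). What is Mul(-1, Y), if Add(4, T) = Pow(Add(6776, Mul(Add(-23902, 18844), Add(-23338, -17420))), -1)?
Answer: Mul(Rational(-1, 103080370), I, Pow(203309516306380704415, Rational(1, 2))) ≈ Mul(-138.33, I)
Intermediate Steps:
T = Rational(-824642959, 206160740) (T = Add(-4, Pow(Add(6776, Mul(Add(-23902, 18844), Add(-23338, -17420))), -1)) = Add(-4, Pow(Add(6776, Mul(-5058, -40758)), -1)) = Add(-4, Pow(Add(6776, 206153964), -1)) = Add(-4, Pow(206160740, -1)) = Add(-4, Rational(1, 206160740)) = Rational(-824642959, 206160740) ≈ -4.0000)
Y = Mul(Rational(1, 103080370), I, Pow(203309516306380704415, Rational(1, 2))) (Y = Pow(Add(Add(1382, Mul(-1, 20512)), Rational(-824642959, 206160740)), Rational(1, 2)) = Pow(Add(Add(1382, -20512), Rational(-824642959, 206160740)), Rational(1, 2)) = Pow(Add(-19130, Rational(-824642959, 206160740)), Rational(1, 2)) = Pow(Rational(-3944679599159, 206160740), Rational(1, 2)) = Mul(Rational(1, 103080370), I, Pow(203309516306380704415, Rational(1, 2))) ≈ Mul(138.33, I))
Mul(-1, Y) = Mul(-1, Mul(Rational(1, 103080370), I, Pow(203309516306380704415, Rational(1, 2)))) = Mul(Rational(-1, 103080370), I, Pow(203309516306380704415, Rational(1, 2)))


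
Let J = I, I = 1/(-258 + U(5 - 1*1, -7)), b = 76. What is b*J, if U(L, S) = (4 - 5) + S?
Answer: -2/7 ≈ -0.28571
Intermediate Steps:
U(L, S) = -1 + S
I = -1/266 (I = 1/(-258 + (-1 - 7)) = 1/(-258 - 8) = 1/(-266) = -1/266 ≈ -0.0037594)
J = -1/266 ≈ -0.0037594
b*J = 76*(-1/266) = -2/7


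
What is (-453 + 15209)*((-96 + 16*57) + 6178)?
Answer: 103203464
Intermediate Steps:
(-453 + 15209)*((-96 + 16*57) + 6178) = 14756*((-96 + 912) + 6178) = 14756*(816 + 6178) = 14756*6994 = 103203464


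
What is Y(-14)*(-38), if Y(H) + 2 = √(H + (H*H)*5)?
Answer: 76 - 38*√966 ≈ -1105.1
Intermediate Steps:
Y(H) = -2 + √(H + 5*H²) (Y(H) = -2 + √(H + (H*H)*5) = -2 + √(H + H²*5) = -2 + √(H + 5*H²))
Y(-14)*(-38) = (-2 + √(-14*(1 + 5*(-14))))*(-38) = (-2 + √(-14*(1 - 70)))*(-38) = (-2 + √(-14*(-69)))*(-38) = (-2 + √966)*(-38) = 76 - 38*√966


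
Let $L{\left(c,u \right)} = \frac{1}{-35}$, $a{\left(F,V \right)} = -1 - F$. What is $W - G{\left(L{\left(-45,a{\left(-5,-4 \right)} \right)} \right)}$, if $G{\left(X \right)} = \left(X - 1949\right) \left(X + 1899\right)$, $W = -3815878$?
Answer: $- \frac{140542326}{1225} \approx -1.1473 \cdot 10^{5}$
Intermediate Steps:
$L{\left(c,u \right)} = - \frac{1}{35}$
$G{\left(X \right)} = \left(-1949 + X\right) \left(1899 + X\right)$
$W - G{\left(L{\left(-45,a{\left(-5,-4 \right)} \right)} \right)} = -3815878 - \left(-3701151 + \left(- \frac{1}{35}\right)^{2} - - \frac{10}{7}\right) = -3815878 - \left(-3701151 + \frac{1}{1225} + \frac{10}{7}\right) = -3815878 - - \frac{4533908224}{1225} = -3815878 + \frac{4533908224}{1225} = - \frac{140542326}{1225}$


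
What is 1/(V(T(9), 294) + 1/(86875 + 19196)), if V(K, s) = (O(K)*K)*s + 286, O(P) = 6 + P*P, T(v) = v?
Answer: 106071/24448092649 ≈ 4.3386e-6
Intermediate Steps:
O(P) = 6 + P²
V(K, s) = 286 + K*s*(6 + K²) (V(K, s) = ((6 + K²)*K)*s + 286 = (K*(6 + K²))*s + 286 = K*s*(6 + K²) + 286 = 286 + K*s*(6 + K²))
1/(V(T(9), 294) + 1/(86875 + 19196)) = 1/((286 + 9*294*(6 + 9²)) + 1/(86875 + 19196)) = 1/((286 + 9*294*(6 + 81)) + 1/106071) = 1/((286 + 9*294*87) + 1/106071) = 1/((286 + 230202) + 1/106071) = 1/(230488 + 1/106071) = 1/(24448092649/106071) = 106071/24448092649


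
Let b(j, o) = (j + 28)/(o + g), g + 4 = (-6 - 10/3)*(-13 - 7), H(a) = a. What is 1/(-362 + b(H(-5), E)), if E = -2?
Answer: -542/196135 ≈ -0.0027634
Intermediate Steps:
g = 548/3 (g = -4 + (-6 - 10/3)*(-13 - 7) = -4 + (-6 - 10*1/3)*(-20) = -4 + (-6 - 10/3)*(-20) = -4 - 28/3*(-20) = -4 + 560/3 = 548/3 ≈ 182.67)
b(j, o) = (28 + j)/(548/3 + o) (b(j, o) = (j + 28)/(o + 548/3) = (28 + j)/(548/3 + o))
1/(-362 + b(H(-5), E)) = 1/(-362 + 3*(28 - 5)/(548 + 3*(-2))) = 1/(-362 + 3*23/(548 - 6)) = 1/(-362 + 3*23/542) = 1/(-362 + 3*(1/542)*23) = 1/(-362 + 69/542) = 1/(-196135/542) = -542/196135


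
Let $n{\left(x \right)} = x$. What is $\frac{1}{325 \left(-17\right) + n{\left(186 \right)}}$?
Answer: $- \frac{1}{5339} \approx -0.0001873$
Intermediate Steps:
$\frac{1}{325 \left(-17\right) + n{\left(186 \right)}} = \frac{1}{325 \left(-17\right) + 186} = \frac{1}{-5525 + 186} = \frac{1}{-5339} = - \frac{1}{5339}$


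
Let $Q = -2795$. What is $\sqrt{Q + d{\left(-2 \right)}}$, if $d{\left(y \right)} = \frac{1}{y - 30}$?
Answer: $\frac{i \sqrt{178882}}{8} \approx 52.868 i$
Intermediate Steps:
$d{\left(y \right)} = \frac{1}{-30 + y}$
$\sqrt{Q + d{\left(-2 \right)}} = \sqrt{-2795 + \frac{1}{-30 - 2}} = \sqrt{-2795 + \frac{1}{-32}} = \sqrt{-2795 - \frac{1}{32}} = \sqrt{- \frac{89441}{32}} = \frac{i \sqrt{178882}}{8}$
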